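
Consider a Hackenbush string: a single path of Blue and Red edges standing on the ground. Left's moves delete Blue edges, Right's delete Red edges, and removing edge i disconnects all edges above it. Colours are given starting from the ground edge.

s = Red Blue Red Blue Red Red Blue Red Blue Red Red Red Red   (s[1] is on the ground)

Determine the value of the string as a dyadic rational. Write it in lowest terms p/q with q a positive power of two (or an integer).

edge 1 of 13 (Red): { (no moves) | 0 } ⇒ -1
edge 2 of 13 (Blue): { -1 | 0 } ⇒ -1/2
edge 3 of 13 (Red): { -1 | -1/2 0 } ⇒ -3/4
edge 4 of 13 (Blue): { -1 -3/4 | -1/2 0 } ⇒ -5/8
edge 5 of 13 (Red): { -1 -3/4 | -5/8 -1/2 0 } ⇒ -11/16
edge 6 of 13 (Red): { -1 -3/4 | -11/16 -5/8 -1/2 0 } ⇒ -23/32
edge 7 of 13 (Blue): { -1 -3/4 -23/32 | -11/16 -5/8 -1/2 0 } ⇒ -45/64
edge 8 of 13 (Red): { -1 -3/4 -23/32 | -45/64 -11/16 -5/8 -1/2 0 } ⇒ -91/128
edge 9 of 13 (Blue): { -1 -3/4 -23/32 -91/128 | -45/64 -11/16 -5/8 -1/2 0 } ⇒ -181/256
edge 10 of 13 (Red): { -1 -3/4 -23/32 -91/128 | -181/256 -45/64 -11/16 -5/8 -1/2 0 } ⇒ -363/512
edge 11 of 13 (Red): { -1 -3/4 -23/32 -91/128 | -363/512 -181/256 -45/64 -11/16 -5/8 -1/2 0 } ⇒ -727/1024
edge 12 of 13 (Red): { -1 -3/4 -23/32 -91/128 | -727/1024 -363/512 -181/256 -45/64 -11/16 -5/8 -1/2 0 } ⇒ -1455/2048
edge 13 of 13 (Red): { -1 -3/4 -23/32 -91/128 | -1455/2048 -727/1024 -363/512 -181/256 -45/64 -11/16 -5/8 -1/2 0 } ⇒ -2911/4096

-2911/4096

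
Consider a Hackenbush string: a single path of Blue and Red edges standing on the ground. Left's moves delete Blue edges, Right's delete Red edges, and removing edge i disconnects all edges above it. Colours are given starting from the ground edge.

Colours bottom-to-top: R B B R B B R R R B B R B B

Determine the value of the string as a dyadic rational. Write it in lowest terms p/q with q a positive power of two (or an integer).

edge 1 of 14 (R): { (no moves) | 0 } gives -1
edge 2 of 14 (B): { -1 | 0 } gives -1/2
edge 3 of 14 (B): { -1; -1/2 | 0 } gives -1/4
edge 4 of 14 (R): { -1; -1/2 | -1/4; 0 } gives -3/8
edge 5 of 14 (B): { -1; -1/2; -3/8 | -1/4; 0 } gives -5/16
edge 6 of 14 (B): { -1; -1/2; -3/8; -5/16 | -1/4; 0 } gives -9/32
edge 7 of 14 (R): { -1; -1/2; -3/8; -5/16 | -9/32; -1/4; 0 } gives -19/64
edge 8 of 14 (R): { -1; -1/2; -3/8; -5/16 | -19/64; -9/32; -1/4; 0 } gives -39/128
edge 9 of 14 (R): { -1; -1/2; -3/8; -5/16 | -39/128; -19/64; -9/32; -1/4; 0 } gives -79/256
edge 10 of 14 (B): { -1; -1/2; -3/8; -5/16; -79/256 | -39/128; -19/64; -9/32; -1/4; 0 } gives -157/512
edge 11 of 14 (B): { -1; -1/2; -3/8; -5/16; -79/256; -157/512 | -39/128; -19/64; -9/32; -1/4; 0 } gives -313/1024
edge 12 of 14 (R): { -1; -1/2; -3/8; -5/16; -79/256; -157/512 | -313/1024; -39/128; -19/64; -9/32; -1/4; 0 } gives -627/2048
edge 13 of 14 (B): { -1; -1/2; -3/8; -5/16; -79/256; -157/512; -627/2048 | -313/1024; -39/128; -19/64; -9/32; -1/4; 0 } gives -1253/4096
edge 14 of 14 (B): { -1; -1/2; -3/8; -5/16; -79/256; -157/512; -627/2048; -1253/4096 | -313/1024; -39/128; -19/64; -9/32; -1/4; 0 } gives -2505/8192

-2505/8192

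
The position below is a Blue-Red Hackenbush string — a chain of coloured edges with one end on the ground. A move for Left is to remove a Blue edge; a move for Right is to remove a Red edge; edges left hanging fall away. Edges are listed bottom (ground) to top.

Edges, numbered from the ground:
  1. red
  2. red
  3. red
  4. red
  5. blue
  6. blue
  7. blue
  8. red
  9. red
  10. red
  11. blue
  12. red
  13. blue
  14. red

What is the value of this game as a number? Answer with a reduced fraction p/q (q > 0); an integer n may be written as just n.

G(r) = {  | 0 } ⇒ -1
G(rr) = {  | -1 0 } ⇒ -2
G(rrr) = {  | -2 -1 0 } ⇒ -3
G(rrrr) = {  | -3 -2 -1 0 } ⇒ -4
G(rrrrb) = { -4 | -3 -2 -1 0 } ⇒ -7/2
G(rrrrbb) = { -4 -7/2 | -3 -2 -1 0 } ⇒ -13/4
G(rrrrbbb) = { -4 -7/2 -13/4 | -3 -2 -1 0 } ⇒ -25/8
G(rrrrbbbr) = { -4 -7/2 -13/4 | -25/8 -3 -2 -1 0 } ⇒ -51/16
G(rrrrbbbrr) = { -4 -7/2 -13/4 | -51/16 -25/8 -3 -2 -1 0 } ⇒ -103/32
G(rrrrbbbrrr) = { -4 -7/2 -13/4 | -103/32 -51/16 -25/8 -3 -2 -1 0 } ⇒ -207/64
G(rrrrbbbrrrb) = { -4 -7/2 -13/4 -207/64 | -103/32 -51/16 -25/8 -3 -2 -1 0 } ⇒ -413/128
G(rrrrbbbrrrbr) = { -4 -7/2 -13/4 -207/64 | -413/128 -103/32 -51/16 -25/8 -3 -2 -1 0 } ⇒ -827/256
G(rrrrbbbrrrbrb) = { -4 -7/2 -13/4 -207/64 -827/256 | -413/128 -103/32 -51/16 -25/8 -3 -2 -1 0 } ⇒ -1653/512
G(rrrrbbbrrrbrbr) = { -4 -7/2 -13/4 -207/64 -827/256 | -1653/512 -413/128 -103/32 -51/16 -25/8 -3 -2 -1 0 } ⇒ -3307/1024

-3307/1024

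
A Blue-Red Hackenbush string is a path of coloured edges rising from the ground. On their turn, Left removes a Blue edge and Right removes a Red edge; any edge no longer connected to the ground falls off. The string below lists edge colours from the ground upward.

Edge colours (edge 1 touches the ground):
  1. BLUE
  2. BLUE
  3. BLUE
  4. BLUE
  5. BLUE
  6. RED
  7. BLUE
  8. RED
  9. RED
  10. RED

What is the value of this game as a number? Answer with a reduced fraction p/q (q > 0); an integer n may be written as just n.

145/32

Build g(s[:k]) for k = 1..10, string s = BLUE BLUE BLUE BLUE BLUE RED BLUE RED RED RED.
g_1 [B]  L=[0]  R=[none]  gives 1
g_2 [BB]  L=[0,1]  R=[none]  gives 2
g_3 [BBB]  L=[0,1,2]  R=[none]  gives 3
g_4 [BBBB]  L=[0,1,2,3]  R=[none]  gives 4
g_5 [BBBBB]  L=[0,1,2,3,4]  R=[none]  gives 5
g_6 [BBBBBR]  L=[0,1,2,3,4]  R=[5]  gives 9/2
g_7 [BBBBBRB]  L=[0,1,2,3,4,9/2]  R=[5]  gives 19/4
g_8 [BBBBBRBR]  L=[0,1,2,3,4,9/2]  R=[19/4,5]  gives 37/8
g_9 [BBBBBRBRR]  L=[0,1,2,3,4,9/2]  R=[37/8,19/4,5]  gives 73/16
g_10 [BBBBBRBRRR]  L=[0,1,2,3,4,9/2]  R=[73/16,37/8,19/4,5]  gives 145/32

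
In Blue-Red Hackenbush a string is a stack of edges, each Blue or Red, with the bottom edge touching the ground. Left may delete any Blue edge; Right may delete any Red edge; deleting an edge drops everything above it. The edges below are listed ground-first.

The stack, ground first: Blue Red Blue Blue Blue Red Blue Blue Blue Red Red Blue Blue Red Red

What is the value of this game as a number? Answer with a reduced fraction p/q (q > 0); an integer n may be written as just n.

B: Left { 0 }, Right { ∅ } so simplest 1
BR: Left { 0 }, Right { 1 } so simplest 1/2
BRB: Left { 0,1/2 }, Right { 1 } so simplest 3/4
BRBB: Left { 0,1/2,3/4 }, Right { 1 } so simplest 7/8
BRBBB: Left { 0,1/2,3/4,7/8 }, Right { 1 } so simplest 15/16
BRBBBR: Left { 0,1/2,3/4,7/8 }, Right { 15/16,1 } so simplest 29/32
BRBBBRB: Left { 0,1/2,3/4,7/8,29/32 }, Right { 15/16,1 } so simplest 59/64
BRBBBRBB: Left { 0,1/2,3/4,7/8,29/32,59/64 }, Right { 15/16,1 } so simplest 119/128
BRBBBRBBB: Left { 0,1/2,3/4,7/8,29/32,59/64,119/128 }, Right { 15/16,1 } so simplest 239/256
BRBBBRBBBR: Left { 0,1/2,3/4,7/8,29/32,59/64,119/128 }, Right { 239/256,15/16,1 } so simplest 477/512
BRBBBRBBBRR: Left { 0,1/2,3/4,7/8,29/32,59/64,119/128 }, Right { 477/512,239/256,15/16,1 } so simplest 953/1024
BRBBBRBBBRRB: Left { 0,1/2,3/4,7/8,29/32,59/64,119/128,953/1024 }, Right { 477/512,239/256,15/16,1 } so simplest 1907/2048
BRBBBRBBBRRBB: Left { 0,1/2,3/4,7/8,29/32,59/64,119/128,953/1024,1907/2048 }, Right { 477/512,239/256,15/16,1 } so simplest 3815/4096
BRBBBRBBBRRBBR: Left { 0,1/2,3/4,7/8,29/32,59/64,119/128,953/1024,1907/2048 }, Right { 3815/4096,477/512,239/256,15/16,1 } so simplest 7629/8192
BRBBBRBBBRRBBRR: Left { 0,1/2,3/4,7/8,29/32,59/64,119/128,953/1024,1907/2048 }, Right { 7629/8192,3815/4096,477/512,239/256,15/16,1 } so simplest 15257/16384

15257/16384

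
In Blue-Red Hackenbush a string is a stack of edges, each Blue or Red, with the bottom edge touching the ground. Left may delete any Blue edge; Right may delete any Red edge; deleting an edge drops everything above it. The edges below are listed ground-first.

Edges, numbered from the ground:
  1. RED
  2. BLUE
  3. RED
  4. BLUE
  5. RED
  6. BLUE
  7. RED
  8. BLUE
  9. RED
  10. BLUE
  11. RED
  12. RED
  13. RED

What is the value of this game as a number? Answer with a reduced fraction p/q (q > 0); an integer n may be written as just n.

-2735/4096

R: Left { ∅ }, Right { 0 } => simplest -1
RB: Left { -1 }, Right { 0 } => simplest -1/2
RBR: Left { -1 }, Right { -1/2; 0 } => simplest -3/4
RBRB: Left { -1; -3/4 }, Right { -1/2; 0 } => simplest -5/8
RBRBR: Left { -1; -3/4 }, Right { -5/8; -1/2; 0 } => simplest -11/16
RBRBRB: Left { -1; -3/4; -11/16 }, Right { -5/8; -1/2; 0 } => simplest -21/32
RBRBRBR: Left { -1; -3/4; -11/16 }, Right { -21/32; -5/8; -1/2; 0 } => simplest -43/64
RBRBRBRB: Left { -1; -3/4; -11/16; -43/64 }, Right { -21/32; -5/8; -1/2; 0 } => simplest -85/128
RBRBRBRBR: Left { -1; -3/4; -11/16; -43/64 }, Right { -85/128; -21/32; -5/8; -1/2; 0 } => simplest -171/256
RBRBRBRBRB: Left { -1; -3/4; -11/16; -43/64; -171/256 }, Right { -85/128; -21/32; -5/8; -1/2; 0 } => simplest -341/512
RBRBRBRBRBR: Left { -1; -3/4; -11/16; -43/64; -171/256 }, Right { -341/512; -85/128; -21/32; -5/8; -1/2; 0 } => simplest -683/1024
RBRBRBRBRBRR: Left { -1; -3/4; -11/16; -43/64; -171/256 }, Right { -683/1024; -341/512; -85/128; -21/32; -5/8; -1/2; 0 } => simplest -1367/2048
RBRBRBRBRBRRR: Left { -1; -3/4; -11/16; -43/64; -171/256 }, Right { -1367/2048; -683/1024; -341/512; -85/128; -21/32; -5/8; -1/2; 0 } => simplest -2735/4096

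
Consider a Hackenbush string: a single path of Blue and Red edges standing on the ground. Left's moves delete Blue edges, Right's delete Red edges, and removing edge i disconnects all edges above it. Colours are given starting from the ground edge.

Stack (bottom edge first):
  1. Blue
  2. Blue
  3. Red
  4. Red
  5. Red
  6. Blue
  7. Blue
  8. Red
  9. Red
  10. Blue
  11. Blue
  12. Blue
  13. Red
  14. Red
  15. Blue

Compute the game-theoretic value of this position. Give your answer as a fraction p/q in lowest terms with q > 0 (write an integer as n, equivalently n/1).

9843/8192

val_1 [B]  L=[0]  R=[(no moves)]  so 1
val_2 [BB]  L=[0,1]  R=[(no moves)]  so 2
val_3 [BBR]  L=[0,1]  R=[2]  so 3/2
val_4 [BBRR]  L=[0,1]  R=[3/2,2]  so 5/4
val_5 [BBRRR]  L=[0,1]  R=[5/4,3/2,2]  so 9/8
val_6 [BBRRRB]  L=[0,1,9/8]  R=[5/4,3/2,2]  so 19/16
val_7 [BBRRRBB]  L=[0,1,9/8,19/16]  R=[5/4,3/2,2]  so 39/32
val_8 [BBRRRBBR]  L=[0,1,9/8,19/16]  R=[39/32,5/4,3/2,2]  so 77/64
val_9 [BBRRRBBRR]  L=[0,1,9/8,19/16]  R=[77/64,39/32,5/4,3/2,2]  so 153/128
val_10 [BBRRRBBRRB]  L=[0,1,9/8,19/16,153/128]  R=[77/64,39/32,5/4,3/2,2]  so 307/256
val_11 [BBRRRBBRRBB]  L=[0,1,9/8,19/16,153/128,307/256]  R=[77/64,39/32,5/4,3/2,2]  so 615/512
val_12 [BBRRRBBRRBBB]  L=[0,1,9/8,19/16,153/128,307/256,615/512]  R=[77/64,39/32,5/4,3/2,2]  so 1231/1024
val_13 [BBRRRBBRRBBBR]  L=[0,1,9/8,19/16,153/128,307/256,615/512]  R=[1231/1024,77/64,39/32,5/4,3/2,2]  so 2461/2048
val_14 [BBRRRBBRRBBBRR]  L=[0,1,9/8,19/16,153/128,307/256,615/512]  R=[2461/2048,1231/1024,77/64,39/32,5/4,3/2,2]  so 4921/4096
val_15 [BBRRRBBRRBBBRRB]  L=[0,1,9/8,19/16,153/128,307/256,615/512,4921/4096]  R=[2461/2048,1231/1024,77/64,39/32,5/4,3/2,2]  so 9843/8192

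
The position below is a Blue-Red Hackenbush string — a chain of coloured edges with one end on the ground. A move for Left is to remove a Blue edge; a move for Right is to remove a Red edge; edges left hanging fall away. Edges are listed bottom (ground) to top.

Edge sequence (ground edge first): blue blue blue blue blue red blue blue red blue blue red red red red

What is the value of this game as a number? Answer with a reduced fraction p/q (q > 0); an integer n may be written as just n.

Build value(s[:k]) for k = 1..15, string s = blue blue blue blue blue red blue blue red blue blue red red red red.
step 1: add blue to get b; options L={ 0 } R={  } => 1
step 2: add blue to get bb; options L={ 0,1 } R={  } => 2
step 3: add blue to get bbb; options L={ 0,1,2 } R={  } => 3
step 4: add blue to get bbbb; options L={ 0,1,2,3 } R={  } => 4
step 5: add blue to get bbbbb; options L={ 0,1,2,3,4 } R={  } => 5
step 6: add red to get bbbbbr; options L={ 0,1,2,3,4 } R={ 5 } => 9/2
step 7: add blue to get bbbbbrb; options L={ 0,1,2,3,4,9/2 } R={ 5 } => 19/4
step 8: add blue to get bbbbbrbb; options L={ 0,1,2,3,4,9/2,19/4 } R={ 5 } => 39/8
step 9: add red to get bbbbbrbbr; options L={ 0,1,2,3,4,9/2,19/4 } R={ 39/8,5 } => 77/16
step 10: add blue to get bbbbbrbbrb; options L={ 0,1,2,3,4,9/2,19/4,77/16 } R={ 39/8,5 } => 155/32
step 11: add blue to get bbbbbrbbrbb; options L={ 0,1,2,3,4,9/2,19/4,77/16,155/32 } R={ 39/8,5 } => 311/64
step 12: add red to get bbbbbrbbrbbr; options L={ 0,1,2,3,4,9/2,19/4,77/16,155/32 } R={ 311/64,39/8,5 } => 621/128
step 13: add red to get bbbbbrbbrbbrr; options L={ 0,1,2,3,4,9/2,19/4,77/16,155/32 } R={ 621/128,311/64,39/8,5 } => 1241/256
step 14: add red to get bbbbbrbbrbbrrr; options L={ 0,1,2,3,4,9/2,19/4,77/16,155/32 } R={ 1241/256,621/128,311/64,39/8,5 } => 2481/512
step 15: add red to get bbbbbrbbrbbrrrr; options L={ 0,1,2,3,4,9/2,19/4,77/16,155/32 } R={ 2481/512,1241/256,621/128,311/64,39/8,5 } => 4961/1024

4961/1024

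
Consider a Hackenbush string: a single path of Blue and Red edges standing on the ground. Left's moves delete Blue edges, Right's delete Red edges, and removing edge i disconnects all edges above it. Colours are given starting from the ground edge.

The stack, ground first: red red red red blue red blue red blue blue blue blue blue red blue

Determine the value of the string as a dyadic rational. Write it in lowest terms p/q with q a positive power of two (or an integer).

r: Left { · }, Right { 0 } = simplest -1
rr: Left { · }, Right { -1 0 } = simplest -2
rrr: Left { · }, Right { -2 -1 0 } = simplest -3
rrrr: Left { · }, Right { -3 -2 -1 0 } = simplest -4
rrrrb: Left { -4 }, Right { -3 -2 -1 0 } = simplest -7/2
rrrrbr: Left { -4 }, Right { -7/2 -3 -2 -1 0 } = simplest -15/4
rrrrbrb: Left { -4 -15/4 }, Right { -7/2 -3 -2 -1 0 } = simplest -29/8
rrrrbrbr: Left { -4 -15/4 }, Right { -29/8 -7/2 -3 -2 -1 0 } = simplest -59/16
rrrrbrbrb: Left { -4 -15/4 -59/16 }, Right { -29/8 -7/2 -3 -2 -1 0 } = simplest -117/32
rrrrbrbrbb: Left { -4 -15/4 -59/16 -117/32 }, Right { -29/8 -7/2 -3 -2 -1 0 } = simplest -233/64
rrrrbrbrbbb: Left { -4 -15/4 -59/16 -117/32 -233/64 }, Right { -29/8 -7/2 -3 -2 -1 0 } = simplest -465/128
rrrrbrbrbbbb: Left { -4 -15/4 -59/16 -117/32 -233/64 -465/128 }, Right { -29/8 -7/2 -3 -2 -1 0 } = simplest -929/256
rrrrbrbrbbbbb: Left { -4 -15/4 -59/16 -117/32 -233/64 -465/128 -929/256 }, Right { -29/8 -7/2 -3 -2 -1 0 } = simplest -1857/512
rrrrbrbrbbbbbr: Left { -4 -15/4 -59/16 -117/32 -233/64 -465/128 -929/256 }, Right { -1857/512 -29/8 -7/2 -3 -2 -1 0 } = simplest -3715/1024
rrrrbrbrbbbbbrb: Left { -4 -15/4 -59/16 -117/32 -233/64 -465/128 -929/256 -3715/1024 }, Right { -1857/512 -29/8 -7/2 -3 -2 -1 0 } = simplest -7429/2048

-7429/2048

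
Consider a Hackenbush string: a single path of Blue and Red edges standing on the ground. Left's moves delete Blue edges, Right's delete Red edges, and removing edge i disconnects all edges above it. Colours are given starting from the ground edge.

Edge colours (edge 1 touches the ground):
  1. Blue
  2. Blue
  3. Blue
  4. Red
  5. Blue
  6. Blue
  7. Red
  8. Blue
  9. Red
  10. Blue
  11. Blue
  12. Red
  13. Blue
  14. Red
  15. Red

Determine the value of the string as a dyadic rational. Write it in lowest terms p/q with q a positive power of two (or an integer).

edge 1 of 15 (Blue): { 0 | (no moves) } → 1
edge 2 of 15 (Blue): { 0 1 | (no moves) } → 2
edge 3 of 15 (Blue): { 0 1 2 | (no moves) } → 3
edge 4 of 15 (Red): { 0 1 2 | 3 } → 5/2
edge 5 of 15 (Blue): { 0 1 2 5/2 | 3 } → 11/4
edge 6 of 15 (Blue): { 0 1 2 5/2 11/4 | 3 } → 23/8
edge 7 of 15 (Red): { 0 1 2 5/2 11/4 | 23/8 3 } → 45/16
edge 8 of 15 (Blue): { 0 1 2 5/2 11/4 45/16 | 23/8 3 } → 91/32
edge 9 of 15 (Red): { 0 1 2 5/2 11/4 45/16 | 91/32 23/8 3 } → 181/64
edge 10 of 15 (Blue): { 0 1 2 5/2 11/4 45/16 181/64 | 91/32 23/8 3 } → 363/128
edge 11 of 15 (Blue): { 0 1 2 5/2 11/4 45/16 181/64 363/128 | 91/32 23/8 3 } → 727/256
edge 12 of 15 (Red): { 0 1 2 5/2 11/4 45/16 181/64 363/128 | 727/256 91/32 23/8 3 } → 1453/512
edge 13 of 15 (Blue): { 0 1 2 5/2 11/4 45/16 181/64 363/128 1453/512 | 727/256 91/32 23/8 3 } → 2907/1024
edge 14 of 15 (Red): { 0 1 2 5/2 11/4 45/16 181/64 363/128 1453/512 | 2907/1024 727/256 91/32 23/8 3 } → 5813/2048
edge 15 of 15 (Red): { 0 1 2 5/2 11/4 45/16 181/64 363/128 1453/512 | 5813/2048 2907/1024 727/256 91/32 23/8 3 } → 11625/4096

11625/4096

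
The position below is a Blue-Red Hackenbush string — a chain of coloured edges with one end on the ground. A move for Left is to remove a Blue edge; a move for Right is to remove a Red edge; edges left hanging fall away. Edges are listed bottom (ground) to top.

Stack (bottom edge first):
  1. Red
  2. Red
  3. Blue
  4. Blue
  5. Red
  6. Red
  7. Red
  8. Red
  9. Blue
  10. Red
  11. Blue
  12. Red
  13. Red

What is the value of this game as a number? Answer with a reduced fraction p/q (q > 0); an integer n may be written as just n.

Recurse on prefixes of the 13-edge string Red Red Blue Blue Red Red Red Red Blue Red Blue Red Red:
G_1 [R]  L=[(no moves)]  R=[0]  = -1
G_2 [RR]  L=[(no moves)]  R=[-1,0]  = -2
G_3 [RRB]  L=[-2]  R=[-1,0]  = -3/2
G_4 [RRBB]  L=[-2,-3/2]  R=[-1,0]  = -5/4
G_5 [RRBBR]  L=[-2,-3/2]  R=[-5/4,-1,0]  = -11/8
G_6 [RRBBRR]  L=[-2,-3/2]  R=[-11/8,-5/4,-1,0]  = -23/16
G_7 [RRBBRRR]  L=[-2,-3/2]  R=[-23/16,-11/8,-5/4,-1,0]  = -47/32
G_8 [RRBBRRRR]  L=[-2,-3/2]  R=[-47/32,-23/16,-11/8,-5/4,-1,0]  = -95/64
G_9 [RRBBRRRRB]  L=[-2,-3/2,-95/64]  R=[-47/32,-23/16,-11/8,-5/4,-1,0]  = -189/128
G_10 [RRBBRRRRBR]  L=[-2,-3/2,-95/64]  R=[-189/128,-47/32,-23/16,-11/8,-5/4,-1,0]  = -379/256
G_11 [RRBBRRRRBRB]  L=[-2,-3/2,-95/64,-379/256]  R=[-189/128,-47/32,-23/16,-11/8,-5/4,-1,0]  = -757/512
G_12 [RRBBRRRRBRBR]  L=[-2,-3/2,-95/64,-379/256]  R=[-757/512,-189/128,-47/32,-23/16,-11/8,-5/4,-1,0]  = -1515/1024
G_13 [RRBBRRRRBRBRR]  L=[-2,-3/2,-95/64,-379/256]  R=[-1515/1024,-757/512,-189/128,-47/32,-23/16,-11/8,-5/4,-1,0]  = -3031/2048

-3031/2048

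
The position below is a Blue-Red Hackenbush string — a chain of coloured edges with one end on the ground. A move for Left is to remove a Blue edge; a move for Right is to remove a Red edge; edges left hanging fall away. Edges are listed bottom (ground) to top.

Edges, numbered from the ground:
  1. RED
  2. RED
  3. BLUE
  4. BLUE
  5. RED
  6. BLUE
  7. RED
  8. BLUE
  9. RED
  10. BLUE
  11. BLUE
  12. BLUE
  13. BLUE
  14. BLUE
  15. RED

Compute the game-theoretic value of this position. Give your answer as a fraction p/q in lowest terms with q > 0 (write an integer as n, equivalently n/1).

-10883/8192

value_1 [R]  L=[none]  R=[0]  => -1
value_2 [RR]  L=[none]  R=[-1 0]  => -2
value_3 [RRB]  L=[-2]  R=[-1 0]  => -3/2
value_4 [RRBB]  L=[-2 -3/2]  R=[-1 0]  => -5/4
value_5 [RRBBR]  L=[-2 -3/2]  R=[-5/4 -1 0]  => -11/8
value_6 [RRBBRB]  L=[-2 -3/2 -11/8]  R=[-5/4 -1 0]  => -21/16
value_7 [RRBBRBR]  L=[-2 -3/2 -11/8]  R=[-21/16 -5/4 -1 0]  => -43/32
value_8 [RRBBRBRB]  L=[-2 -3/2 -11/8 -43/32]  R=[-21/16 -5/4 -1 0]  => -85/64
value_9 [RRBBRBRBR]  L=[-2 -3/2 -11/8 -43/32]  R=[-85/64 -21/16 -5/4 -1 0]  => -171/128
value_10 [RRBBRBRBRB]  L=[-2 -3/2 -11/8 -43/32 -171/128]  R=[-85/64 -21/16 -5/4 -1 0]  => -341/256
value_11 [RRBBRBRBRBB]  L=[-2 -3/2 -11/8 -43/32 -171/128 -341/256]  R=[-85/64 -21/16 -5/4 -1 0]  => -681/512
value_12 [RRBBRBRBRBBB]  L=[-2 -3/2 -11/8 -43/32 -171/128 -341/256 -681/512]  R=[-85/64 -21/16 -5/4 -1 0]  => -1361/1024
value_13 [RRBBRBRBRBBBB]  L=[-2 -3/2 -11/8 -43/32 -171/128 -341/256 -681/512 -1361/1024]  R=[-85/64 -21/16 -5/4 -1 0]  => -2721/2048
value_14 [RRBBRBRBRBBBBB]  L=[-2 -3/2 -11/8 -43/32 -171/128 -341/256 -681/512 -1361/1024 -2721/2048]  R=[-85/64 -21/16 -5/4 -1 0]  => -5441/4096
value_15 [RRBBRBRBRBBBBBR]  L=[-2 -3/2 -11/8 -43/32 -171/128 -341/256 -681/512 -1361/1024 -2721/2048]  R=[-5441/4096 -85/64 -21/16 -5/4 -1 0]  => -10883/8192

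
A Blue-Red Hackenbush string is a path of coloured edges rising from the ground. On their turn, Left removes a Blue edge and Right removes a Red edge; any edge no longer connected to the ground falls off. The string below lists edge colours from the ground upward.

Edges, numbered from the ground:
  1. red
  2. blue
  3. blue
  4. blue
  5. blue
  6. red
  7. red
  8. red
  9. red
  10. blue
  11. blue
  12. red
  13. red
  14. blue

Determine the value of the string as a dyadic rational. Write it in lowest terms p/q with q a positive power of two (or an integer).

-973/8192

Recurse on prefixes of the 14-edge string red blue blue blue blue red red red red blue blue red red blue:
r: Left {  }, Right { 0 } -> simplest -1
rb: Left { -1 }, Right { 0 } -> simplest -1/2
rbb: Left { -1, -1/2 }, Right { 0 } -> simplest -1/4
rbbb: Left { -1, -1/2, -1/4 }, Right { 0 } -> simplest -1/8
rbbbb: Left { -1, -1/2, -1/4, -1/8 }, Right { 0 } -> simplest -1/16
rbbbbr: Left { -1, -1/2, -1/4, -1/8 }, Right { -1/16, 0 } -> simplest -3/32
rbbbbrr: Left { -1, -1/2, -1/4, -1/8 }, Right { -3/32, -1/16, 0 } -> simplest -7/64
rbbbbrrr: Left { -1, -1/2, -1/4, -1/8 }, Right { -7/64, -3/32, -1/16, 0 } -> simplest -15/128
rbbbbrrrr: Left { -1, -1/2, -1/4, -1/8 }, Right { -15/128, -7/64, -3/32, -1/16, 0 } -> simplest -31/256
rbbbbrrrrb: Left { -1, -1/2, -1/4, -1/8, -31/256 }, Right { -15/128, -7/64, -3/32, -1/16, 0 } -> simplest -61/512
rbbbbrrrrbb: Left { -1, -1/2, -1/4, -1/8, -31/256, -61/512 }, Right { -15/128, -7/64, -3/32, -1/16, 0 } -> simplest -121/1024
rbbbbrrrrbbr: Left { -1, -1/2, -1/4, -1/8, -31/256, -61/512 }, Right { -121/1024, -15/128, -7/64, -3/32, -1/16, 0 } -> simplest -243/2048
rbbbbrrrrbbrr: Left { -1, -1/2, -1/4, -1/8, -31/256, -61/512 }, Right { -243/2048, -121/1024, -15/128, -7/64, -3/32, -1/16, 0 } -> simplest -487/4096
rbbbbrrrrbbrrb: Left { -1, -1/2, -1/4, -1/8, -31/256, -61/512, -487/4096 }, Right { -243/2048, -121/1024, -15/128, -7/64, -3/32, -1/16, 0 } -> simplest -973/8192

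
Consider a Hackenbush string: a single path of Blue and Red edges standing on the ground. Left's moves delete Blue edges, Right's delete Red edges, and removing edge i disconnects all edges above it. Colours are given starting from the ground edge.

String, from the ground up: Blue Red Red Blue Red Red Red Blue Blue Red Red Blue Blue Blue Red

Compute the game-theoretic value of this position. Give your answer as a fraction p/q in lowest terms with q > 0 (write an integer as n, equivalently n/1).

4509/16384

Build G(s[:k]) for k = 1..15, string s = Blue Red Red Blue Red Red Red Blue Blue Red Red Blue Blue Blue Red.
G_1 [B]  L=[0]  R=[none]  = 1
G_2 [BR]  L=[0]  R=[1]  = 1/2
G_3 [BRR]  L=[0]  R=[1/2, 1]  = 1/4
G_4 [BRRB]  L=[0, 1/4]  R=[1/2, 1]  = 3/8
G_5 [BRRBR]  L=[0, 1/4]  R=[3/8, 1/2, 1]  = 5/16
G_6 [BRRBRR]  L=[0, 1/4]  R=[5/16, 3/8, 1/2, 1]  = 9/32
G_7 [BRRBRRR]  L=[0, 1/4]  R=[9/32, 5/16, 3/8, 1/2, 1]  = 17/64
G_8 [BRRBRRRB]  L=[0, 1/4, 17/64]  R=[9/32, 5/16, 3/8, 1/2, 1]  = 35/128
G_9 [BRRBRRRBB]  L=[0, 1/4, 17/64, 35/128]  R=[9/32, 5/16, 3/8, 1/2, 1]  = 71/256
G_10 [BRRBRRRBBR]  L=[0, 1/4, 17/64, 35/128]  R=[71/256, 9/32, 5/16, 3/8, 1/2, 1]  = 141/512
G_11 [BRRBRRRBBRR]  L=[0, 1/4, 17/64, 35/128]  R=[141/512, 71/256, 9/32, 5/16, 3/8, 1/2, 1]  = 281/1024
G_12 [BRRBRRRBBRRB]  L=[0, 1/4, 17/64, 35/128, 281/1024]  R=[141/512, 71/256, 9/32, 5/16, 3/8, 1/2, 1]  = 563/2048
G_13 [BRRBRRRBBRRBB]  L=[0, 1/4, 17/64, 35/128, 281/1024, 563/2048]  R=[141/512, 71/256, 9/32, 5/16, 3/8, 1/2, 1]  = 1127/4096
G_14 [BRRBRRRBBRRBBB]  L=[0, 1/4, 17/64, 35/128, 281/1024, 563/2048, 1127/4096]  R=[141/512, 71/256, 9/32, 5/16, 3/8, 1/2, 1]  = 2255/8192
G_15 [BRRBRRRBBRRBBBR]  L=[0, 1/4, 17/64, 35/128, 281/1024, 563/2048, 1127/4096]  R=[2255/8192, 141/512, 71/256, 9/32, 5/16, 3/8, 1/2, 1]  = 4509/16384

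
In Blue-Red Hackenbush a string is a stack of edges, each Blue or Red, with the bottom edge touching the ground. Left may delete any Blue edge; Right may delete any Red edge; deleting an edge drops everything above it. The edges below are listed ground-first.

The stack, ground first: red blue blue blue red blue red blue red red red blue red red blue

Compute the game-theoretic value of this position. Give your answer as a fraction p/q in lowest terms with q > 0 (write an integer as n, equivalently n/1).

Recurse on prefixes of the 15-edge string red blue blue blue red blue red blue red red red blue red red blue:
value_1 [r]  L=[∅]  R=[0]  = -1
value_2 [rb]  L=[-1]  R=[0]  = -1/2
value_3 [rbb]  L=[-1; -1/2]  R=[0]  = -1/4
value_4 [rbbb]  L=[-1; -1/2; -1/4]  R=[0]  = -1/8
value_5 [rbbbr]  L=[-1; -1/2; -1/4]  R=[-1/8; 0]  = -3/16
value_6 [rbbbrb]  L=[-1; -1/2; -1/4; -3/16]  R=[-1/8; 0]  = -5/32
value_7 [rbbbrbr]  L=[-1; -1/2; -1/4; -3/16]  R=[-5/32; -1/8; 0]  = -11/64
value_8 [rbbbrbrb]  L=[-1; -1/2; -1/4; -3/16; -11/64]  R=[-5/32; -1/8; 0]  = -21/128
value_9 [rbbbrbrbr]  L=[-1; -1/2; -1/4; -3/16; -11/64]  R=[-21/128; -5/32; -1/8; 0]  = -43/256
value_10 [rbbbrbrbrr]  L=[-1; -1/2; -1/4; -3/16; -11/64]  R=[-43/256; -21/128; -5/32; -1/8; 0]  = -87/512
value_11 [rbbbrbrbrrr]  L=[-1; -1/2; -1/4; -3/16; -11/64]  R=[-87/512; -43/256; -21/128; -5/32; -1/8; 0]  = -175/1024
value_12 [rbbbrbrbrrrb]  L=[-1; -1/2; -1/4; -3/16; -11/64; -175/1024]  R=[-87/512; -43/256; -21/128; -5/32; -1/8; 0]  = -349/2048
value_13 [rbbbrbrbrrrbr]  L=[-1; -1/2; -1/4; -3/16; -11/64; -175/1024]  R=[-349/2048; -87/512; -43/256; -21/128; -5/32; -1/8; 0]  = -699/4096
value_14 [rbbbrbrbrrrbrr]  L=[-1; -1/2; -1/4; -3/16; -11/64; -175/1024]  R=[-699/4096; -349/2048; -87/512; -43/256; -21/128; -5/32; -1/8; 0]  = -1399/8192
value_15 [rbbbrbrbrrrbrrb]  L=[-1; -1/2; -1/4; -3/16; -11/64; -175/1024; -1399/8192]  R=[-699/4096; -349/2048; -87/512; -43/256; -21/128; -5/32; -1/8; 0]  = -2797/16384

-2797/16384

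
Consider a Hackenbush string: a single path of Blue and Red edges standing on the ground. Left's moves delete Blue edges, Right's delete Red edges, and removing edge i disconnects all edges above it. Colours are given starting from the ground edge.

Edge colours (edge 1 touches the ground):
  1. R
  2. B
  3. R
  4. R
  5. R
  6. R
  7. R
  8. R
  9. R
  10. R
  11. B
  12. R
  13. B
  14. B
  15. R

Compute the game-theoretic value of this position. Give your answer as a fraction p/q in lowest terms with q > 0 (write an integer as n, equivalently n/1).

G(R) = { ∅ | 0 } => -1
G(RB) = { -1 | 0 } => -1/2
G(RBR) = { -1 | -1/2 0 } => -3/4
G(RBRR) = { -1 | -3/4 -1/2 0 } => -7/8
G(RBRRR) = { -1 | -7/8 -3/4 -1/2 0 } => -15/16
G(RBRRRR) = { -1 | -15/16 -7/8 -3/4 -1/2 0 } => -31/32
G(RBRRRRR) = { -1 | -31/32 -15/16 -7/8 -3/4 -1/2 0 } => -63/64
G(RBRRRRRR) = { -1 | -63/64 -31/32 -15/16 -7/8 -3/4 -1/2 0 } => -127/128
G(RBRRRRRRR) = { -1 | -127/128 -63/64 -31/32 -15/16 -7/8 -3/4 -1/2 0 } => -255/256
G(RBRRRRRRRR) = { -1 | -255/256 -127/128 -63/64 -31/32 -15/16 -7/8 -3/4 -1/2 0 } => -511/512
G(RBRRRRRRRRB) = { -1 -511/512 | -255/256 -127/128 -63/64 -31/32 -15/16 -7/8 -3/4 -1/2 0 } => -1021/1024
G(RBRRRRRRRRBR) = { -1 -511/512 | -1021/1024 -255/256 -127/128 -63/64 -31/32 -15/16 -7/8 -3/4 -1/2 0 } => -2043/2048
G(RBRRRRRRRRBRB) = { -1 -511/512 -2043/2048 | -1021/1024 -255/256 -127/128 -63/64 -31/32 -15/16 -7/8 -3/4 -1/2 0 } => -4085/4096
G(RBRRRRRRRRBRBB) = { -1 -511/512 -2043/2048 -4085/4096 | -1021/1024 -255/256 -127/128 -63/64 -31/32 -15/16 -7/8 -3/4 -1/2 0 } => -8169/8192
G(RBRRRRRRRRBRBBR) = { -1 -511/512 -2043/2048 -4085/4096 | -8169/8192 -1021/1024 -255/256 -127/128 -63/64 -31/32 -15/16 -7/8 -3/4 -1/2 0 } => -16339/16384

-16339/16384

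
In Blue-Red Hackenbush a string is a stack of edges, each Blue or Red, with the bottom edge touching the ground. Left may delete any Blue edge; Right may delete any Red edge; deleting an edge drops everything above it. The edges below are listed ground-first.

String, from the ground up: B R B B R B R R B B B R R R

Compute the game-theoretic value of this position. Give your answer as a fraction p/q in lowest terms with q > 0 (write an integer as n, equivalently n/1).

6769/8192

B: Left { 0 }, Right { (no moves) } => simplest 1
BR: Left { 0 }, Right { 1 } => simplest 1/2
BRB: Left { 0,1/2 }, Right { 1 } => simplest 3/4
BRBB: Left { 0,1/2,3/4 }, Right { 1 } => simplest 7/8
BRBBR: Left { 0,1/2,3/4 }, Right { 7/8,1 } => simplest 13/16
BRBBRB: Left { 0,1/2,3/4,13/16 }, Right { 7/8,1 } => simplest 27/32
BRBBRBR: Left { 0,1/2,3/4,13/16 }, Right { 27/32,7/8,1 } => simplest 53/64
BRBBRBRR: Left { 0,1/2,3/4,13/16 }, Right { 53/64,27/32,7/8,1 } => simplest 105/128
BRBBRBRRB: Left { 0,1/2,3/4,13/16,105/128 }, Right { 53/64,27/32,7/8,1 } => simplest 211/256
BRBBRBRRBB: Left { 0,1/2,3/4,13/16,105/128,211/256 }, Right { 53/64,27/32,7/8,1 } => simplest 423/512
BRBBRBRRBBB: Left { 0,1/2,3/4,13/16,105/128,211/256,423/512 }, Right { 53/64,27/32,7/8,1 } => simplest 847/1024
BRBBRBRRBBBR: Left { 0,1/2,3/4,13/16,105/128,211/256,423/512 }, Right { 847/1024,53/64,27/32,7/8,1 } => simplest 1693/2048
BRBBRBRRBBBRR: Left { 0,1/2,3/4,13/16,105/128,211/256,423/512 }, Right { 1693/2048,847/1024,53/64,27/32,7/8,1 } => simplest 3385/4096
BRBBRBRRBBBRRR: Left { 0,1/2,3/4,13/16,105/128,211/256,423/512 }, Right { 3385/4096,1693/2048,847/1024,53/64,27/32,7/8,1 } => simplest 6769/8192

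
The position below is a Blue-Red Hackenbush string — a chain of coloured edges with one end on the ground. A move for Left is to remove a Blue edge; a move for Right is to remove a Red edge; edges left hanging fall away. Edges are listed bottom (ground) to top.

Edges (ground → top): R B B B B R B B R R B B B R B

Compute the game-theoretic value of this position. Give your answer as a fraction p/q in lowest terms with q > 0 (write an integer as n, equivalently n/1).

-1221/16384

Prefix values for R B B B B R B B R R B B B R B via {L|R} + simplicity:
G(R) = { — | 0 } — -1
G(RB) = { -1 | 0 } — -1/2
G(RBB) = { -1 -1/2 | 0 } — -1/4
G(RBBB) = { -1 -1/2 -1/4 | 0 } — -1/8
G(RBBBB) = { -1 -1/2 -1/4 -1/8 | 0 } — -1/16
G(RBBBBR) = { -1 -1/2 -1/4 -1/8 | -1/16 0 } — -3/32
G(RBBBBRB) = { -1 -1/2 -1/4 -1/8 -3/32 | -1/16 0 } — -5/64
G(RBBBBRBB) = { -1 -1/2 -1/4 -1/8 -3/32 -5/64 | -1/16 0 } — -9/128
G(RBBBBRBBR) = { -1 -1/2 -1/4 -1/8 -3/32 -5/64 | -9/128 -1/16 0 } — -19/256
G(RBBBBRBBRR) = { -1 -1/2 -1/4 -1/8 -3/32 -5/64 | -19/256 -9/128 -1/16 0 } — -39/512
G(RBBBBRBBRRB) = { -1 -1/2 -1/4 -1/8 -3/32 -5/64 -39/512 | -19/256 -9/128 -1/16 0 } — -77/1024
G(RBBBBRBBRRBB) = { -1 -1/2 -1/4 -1/8 -3/32 -5/64 -39/512 -77/1024 | -19/256 -9/128 -1/16 0 } — -153/2048
G(RBBBBRBBRRBBB) = { -1 -1/2 -1/4 -1/8 -3/32 -5/64 -39/512 -77/1024 -153/2048 | -19/256 -9/128 -1/16 0 } — -305/4096
G(RBBBBRBBRRBBBR) = { -1 -1/2 -1/4 -1/8 -3/32 -5/64 -39/512 -77/1024 -153/2048 | -305/4096 -19/256 -9/128 -1/16 0 } — -611/8192
G(RBBBBRBBRRBBBRB) = { -1 -1/2 -1/4 -1/8 -3/32 -5/64 -39/512 -77/1024 -153/2048 -611/8192 | -305/4096 -19/256 -9/128 -1/16 0 } — -1221/16384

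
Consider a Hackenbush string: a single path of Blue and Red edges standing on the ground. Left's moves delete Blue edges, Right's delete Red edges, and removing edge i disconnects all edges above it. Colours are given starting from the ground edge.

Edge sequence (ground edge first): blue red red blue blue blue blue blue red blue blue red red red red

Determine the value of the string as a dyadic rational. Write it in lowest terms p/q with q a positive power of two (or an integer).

8033/16384

Recurse on prefixes of the 15-edge string blue red red blue blue blue blue blue red blue blue red red red red:
b: Left { 0 }, Right { ∅ } — simplest 1
br: Left { 0 }, Right { 1 } — simplest 1/2
brr: Left { 0 }, Right { 1/2 1 } — simplest 1/4
brrb: Left { 0 1/4 }, Right { 1/2 1 } — simplest 3/8
brrbb: Left { 0 1/4 3/8 }, Right { 1/2 1 } — simplest 7/16
brrbbb: Left { 0 1/4 3/8 7/16 }, Right { 1/2 1 } — simplest 15/32
brrbbbb: Left { 0 1/4 3/8 7/16 15/32 }, Right { 1/2 1 } — simplest 31/64
brrbbbbb: Left { 0 1/4 3/8 7/16 15/32 31/64 }, Right { 1/2 1 } — simplest 63/128
brrbbbbbr: Left { 0 1/4 3/8 7/16 15/32 31/64 }, Right { 63/128 1/2 1 } — simplest 125/256
brrbbbbbrb: Left { 0 1/4 3/8 7/16 15/32 31/64 125/256 }, Right { 63/128 1/2 1 } — simplest 251/512
brrbbbbbrbb: Left { 0 1/4 3/8 7/16 15/32 31/64 125/256 251/512 }, Right { 63/128 1/2 1 } — simplest 503/1024
brrbbbbbrbbr: Left { 0 1/4 3/8 7/16 15/32 31/64 125/256 251/512 }, Right { 503/1024 63/128 1/2 1 } — simplest 1005/2048
brrbbbbbrbbrr: Left { 0 1/4 3/8 7/16 15/32 31/64 125/256 251/512 }, Right { 1005/2048 503/1024 63/128 1/2 1 } — simplest 2009/4096
brrbbbbbrbbrrr: Left { 0 1/4 3/8 7/16 15/32 31/64 125/256 251/512 }, Right { 2009/4096 1005/2048 503/1024 63/128 1/2 1 } — simplest 4017/8192
brrbbbbbrbbrrrr: Left { 0 1/4 3/8 7/16 15/32 31/64 125/256 251/512 }, Right { 4017/8192 2009/4096 1005/2048 503/1024 63/128 1/2 1 } — simplest 8033/16384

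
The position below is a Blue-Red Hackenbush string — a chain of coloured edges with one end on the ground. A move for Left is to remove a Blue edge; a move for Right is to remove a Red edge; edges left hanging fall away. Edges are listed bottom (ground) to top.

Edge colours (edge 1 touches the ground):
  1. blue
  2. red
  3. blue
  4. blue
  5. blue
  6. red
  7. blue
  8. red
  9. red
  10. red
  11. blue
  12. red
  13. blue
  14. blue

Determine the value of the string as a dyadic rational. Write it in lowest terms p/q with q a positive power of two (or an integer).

7447/8192

Build G(s[:k]) for k = 1..14, string s = blue red blue blue blue red blue red red red blue red blue blue.
step 1: add blue to get b; options L={ 0 } R={ · } = 1
step 2: add red to get br; options L={ 0 } R={ 1 } = 1/2
step 3: add blue to get brb; options L={ 0, 1/2 } R={ 1 } = 3/4
step 4: add blue to get brbb; options L={ 0, 1/2, 3/4 } R={ 1 } = 7/8
step 5: add blue to get brbbb; options L={ 0, 1/2, 3/4, 7/8 } R={ 1 } = 15/16
step 6: add red to get brbbbr; options L={ 0, 1/2, 3/4, 7/8 } R={ 15/16, 1 } = 29/32
step 7: add blue to get brbbbrb; options L={ 0, 1/2, 3/4, 7/8, 29/32 } R={ 15/16, 1 } = 59/64
step 8: add red to get brbbbrbr; options L={ 0, 1/2, 3/4, 7/8, 29/32 } R={ 59/64, 15/16, 1 } = 117/128
step 9: add red to get brbbbrbrr; options L={ 0, 1/2, 3/4, 7/8, 29/32 } R={ 117/128, 59/64, 15/16, 1 } = 233/256
step 10: add red to get brbbbrbrrr; options L={ 0, 1/2, 3/4, 7/8, 29/32 } R={ 233/256, 117/128, 59/64, 15/16, 1 } = 465/512
step 11: add blue to get brbbbrbrrrb; options L={ 0, 1/2, 3/4, 7/8, 29/32, 465/512 } R={ 233/256, 117/128, 59/64, 15/16, 1 } = 931/1024
step 12: add red to get brbbbrbrrrbr; options L={ 0, 1/2, 3/4, 7/8, 29/32, 465/512 } R={ 931/1024, 233/256, 117/128, 59/64, 15/16, 1 } = 1861/2048
step 13: add blue to get brbbbrbrrrbrb; options L={ 0, 1/2, 3/4, 7/8, 29/32, 465/512, 1861/2048 } R={ 931/1024, 233/256, 117/128, 59/64, 15/16, 1 } = 3723/4096
step 14: add blue to get brbbbrbrrrbrbb; options L={ 0, 1/2, 3/4, 7/8, 29/32, 465/512, 1861/2048, 3723/4096 } R={ 931/1024, 233/256, 117/128, 59/64, 15/16, 1 } = 7447/8192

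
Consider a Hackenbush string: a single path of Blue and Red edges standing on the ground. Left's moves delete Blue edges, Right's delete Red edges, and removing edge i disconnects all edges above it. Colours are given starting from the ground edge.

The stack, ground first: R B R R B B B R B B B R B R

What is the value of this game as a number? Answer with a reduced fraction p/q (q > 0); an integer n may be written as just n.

-6283/8192

Build G(s[:k]) for k = 1..14, string s = R B R R B B B R B B B R B R.
edge 1 of 14 (R): { none | 0 } => -1
edge 2 of 14 (B): { -1 | 0 } => -1/2
edge 3 of 14 (R): { -1 | -1/2, 0 } => -3/4
edge 4 of 14 (R): { -1 | -3/4, -1/2, 0 } => -7/8
edge 5 of 14 (B): { -1, -7/8 | -3/4, -1/2, 0 } => -13/16
edge 6 of 14 (B): { -1, -7/8, -13/16 | -3/4, -1/2, 0 } => -25/32
edge 7 of 14 (B): { -1, -7/8, -13/16, -25/32 | -3/4, -1/2, 0 } => -49/64
edge 8 of 14 (R): { -1, -7/8, -13/16, -25/32 | -49/64, -3/4, -1/2, 0 } => -99/128
edge 9 of 14 (B): { -1, -7/8, -13/16, -25/32, -99/128 | -49/64, -3/4, -1/2, 0 } => -197/256
edge 10 of 14 (B): { -1, -7/8, -13/16, -25/32, -99/128, -197/256 | -49/64, -3/4, -1/2, 0 } => -393/512
edge 11 of 14 (B): { -1, -7/8, -13/16, -25/32, -99/128, -197/256, -393/512 | -49/64, -3/4, -1/2, 0 } => -785/1024
edge 12 of 14 (R): { -1, -7/8, -13/16, -25/32, -99/128, -197/256, -393/512 | -785/1024, -49/64, -3/4, -1/2, 0 } => -1571/2048
edge 13 of 14 (B): { -1, -7/8, -13/16, -25/32, -99/128, -197/256, -393/512, -1571/2048 | -785/1024, -49/64, -3/4, -1/2, 0 } => -3141/4096
edge 14 of 14 (R): { -1, -7/8, -13/16, -25/32, -99/128, -197/256, -393/512, -1571/2048 | -3141/4096, -785/1024, -49/64, -3/4, -1/2, 0 } => -6283/8192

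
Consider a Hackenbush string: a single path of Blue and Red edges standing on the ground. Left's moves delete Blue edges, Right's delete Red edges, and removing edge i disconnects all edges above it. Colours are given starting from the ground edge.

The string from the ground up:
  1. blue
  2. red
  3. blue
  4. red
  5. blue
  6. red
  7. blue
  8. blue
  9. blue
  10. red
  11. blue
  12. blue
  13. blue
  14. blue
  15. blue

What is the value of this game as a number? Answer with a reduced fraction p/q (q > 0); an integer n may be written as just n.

G_1 [b]  L=[0]  R=[∅]  → 1
G_2 [br]  L=[0]  R=[1]  → 1/2
G_3 [brb]  L=[0, 1/2]  R=[1]  → 3/4
G_4 [brbr]  L=[0, 1/2]  R=[3/4, 1]  → 5/8
G_5 [brbrb]  L=[0, 1/2, 5/8]  R=[3/4, 1]  → 11/16
G_6 [brbrbr]  L=[0, 1/2, 5/8]  R=[11/16, 3/4, 1]  → 21/32
G_7 [brbrbrb]  L=[0, 1/2, 5/8, 21/32]  R=[11/16, 3/4, 1]  → 43/64
G_8 [brbrbrbb]  L=[0, 1/2, 5/8, 21/32, 43/64]  R=[11/16, 3/4, 1]  → 87/128
G_9 [brbrbrbbb]  L=[0, 1/2, 5/8, 21/32, 43/64, 87/128]  R=[11/16, 3/4, 1]  → 175/256
G_10 [brbrbrbbbr]  L=[0, 1/2, 5/8, 21/32, 43/64, 87/128]  R=[175/256, 11/16, 3/4, 1]  → 349/512
G_11 [brbrbrbbbrb]  L=[0, 1/2, 5/8, 21/32, 43/64, 87/128, 349/512]  R=[175/256, 11/16, 3/4, 1]  → 699/1024
G_12 [brbrbrbbbrbb]  L=[0, 1/2, 5/8, 21/32, 43/64, 87/128, 349/512, 699/1024]  R=[175/256, 11/16, 3/4, 1]  → 1399/2048
G_13 [brbrbrbbbrbbb]  L=[0, 1/2, 5/8, 21/32, 43/64, 87/128, 349/512, 699/1024, 1399/2048]  R=[175/256, 11/16, 3/4, 1]  → 2799/4096
G_14 [brbrbrbbbrbbbb]  L=[0, 1/2, 5/8, 21/32, 43/64, 87/128, 349/512, 699/1024, 1399/2048, 2799/4096]  R=[175/256, 11/16, 3/4, 1]  → 5599/8192
G_15 [brbrbrbbbrbbbbb]  L=[0, 1/2, 5/8, 21/32, 43/64, 87/128, 349/512, 699/1024, 1399/2048, 2799/4096, 5599/8192]  R=[175/256, 11/16, 3/4, 1]  → 11199/16384

11199/16384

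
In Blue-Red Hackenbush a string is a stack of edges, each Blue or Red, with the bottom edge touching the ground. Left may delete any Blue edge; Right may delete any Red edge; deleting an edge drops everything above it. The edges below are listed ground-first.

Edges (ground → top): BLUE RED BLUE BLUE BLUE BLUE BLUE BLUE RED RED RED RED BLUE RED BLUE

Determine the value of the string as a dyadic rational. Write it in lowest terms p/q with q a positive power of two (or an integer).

edge 1 of 15 (BLUE): { 0 |  } ⇒ 1
edge 2 of 15 (RED): { 0 | 1 } ⇒ 1/2
edge 3 of 15 (BLUE): { 0; 1/2 | 1 } ⇒ 3/4
edge 4 of 15 (BLUE): { 0; 1/2; 3/4 | 1 } ⇒ 7/8
edge 5 of 15 (BLUE): { 0; 1/2; 3/4; 7/8 | 1 } ⇒ 15/16
edge 6 of 15 (BLUE): { 0; 1/2; 3/4; 7/8; 15/16 | 1 } ⇒ 31/32
edge 7 of 15 (BLUE): { 0; 1/2; 3/4; 7/8; 15/16; 31/32 | 1 } ⇒ 63/64
edge 8 of 15 (BLUE): { 0; 1/2; 3/4; 7/8; 15/16; 31/32; 63/64 | 1 } ⇒ 127/128
edge 9 of 15 (RED): { 0; 1/2; 3/4; 7/8; 15/16; 31/32; 63/64 | 127/128; 1 } ⇒ 253/256
edge 10 of 15 (RED): { 0; 1/2; 3/4; 7/8; 15/16; 31/32; 63/64 | 253/256; 127/128; 1 } ⇒ 505/512
edge 11 of 15 (RED): { 0; 1/2; 3/4; 7/8; 15/16; 31/32; 63/64 | 505/512; 253/256; 127/128; 1 } ⇒ 1009/1024
edge 12 of 15 (RED): { 0; 1/2; 3/4; 7/8; 15/16; 31/32; 63/64 | 1009/1024; 505/512; 253/256; 127/128; 1 } ⇒ 2017/2048
edge 13 of 15 (BLUE): { 0; 1/2; 3/4; 7/8; 15/16; 31/32; 63/64; 2017/2048 | 1009/1024; 505/512; 253/256; 127/128; 1 } ⇒ 4035/4096
edge 14 of 15 (RED): { 0; 1/2; 3/4; 7/8; 15/16; 31/32; 63/64; 2017/2048 | 4035/4096; 1009/1024; 505/512; 253/256; 127/128; 1 } ⇒ 8069/8192
edge 15 of 15 (BLUE): { 0; 1/2; 3/4; 7/8; 15/16; 31/32; 63/64; 2017/2048; 8069/8192 | 4035/4096; 1009/1024; 505/512; 253/256; 127/128; 1 } ⇒ 16139/16384

16139/16384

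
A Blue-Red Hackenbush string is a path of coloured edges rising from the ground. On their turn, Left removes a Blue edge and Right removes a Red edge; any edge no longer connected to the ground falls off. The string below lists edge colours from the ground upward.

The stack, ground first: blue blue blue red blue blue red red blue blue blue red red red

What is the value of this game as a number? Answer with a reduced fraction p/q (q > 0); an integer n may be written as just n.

Build val(s[:k]) for k = 1..14, string s = blue blue blue red blue blue red red blue blue blue red red red.
b: Left { 0 }, Right { — } -> simplest 1
bb: Left { 0 1 }, Right { — } -> simplest 2
bbb: Left { 0 1 2 }, Right { — } -> simplest 3
bbbr: Left { 0 1 2 }, Right { 3 } -> simplest 5/2
bbbrb: Left { 0 1 2 5/2 }, Right { 3 } -> simplest 11/4
bbbrbb: Left { 0 1 2 5/2 11/4 }, Right { 3 } -> simplest 23/8
bbbrbbr: Left { 0 1 2 5/2 11/4 }, Right { 23/8 3 } -> simplest 45/16
bbbrbbrr: Left { 0 1 2 5/2 11/4 }, Right { 45/16 23/8 3 } -> simplest 89/32
bbbrbbrrb: Left { 0 1 2 5/2 11/4 89/32 }, Right { 45/16 23/8 3 } -> simplest 179/64
bbbrbbrrbb: Left { 0 1 2 5/2 11/4 89/32 179/64 }, Right { 45/16 23/8 3 } -> simplest 359/128
bbbrbbrrbbb: Left { 0 1 2 5/2 11/4 89/32 179/64 359/128 }, Right { 45/16 23/8 3 } -> simplest 719/256
bbbrbbrrbbbr: Left { 0 1 2 5/2 11/4 89/32 179/64 359/128 }, Right { 719/256 45/16 23/8 3 } -> simplest 1437/512
bbbrbbrrbbbrr: Left { 0 1 2 5/2 11/4 89/32 179/64 359/128 }, Right { 1437/512 719/256 45/16 23/8 3 } -> simplest 2873/1024
bbbrbbrrbbbrrr: Left { 0 1 2 5/2 11/4 89/32 179/64 359/128 }, Right { 2873/1024 1437/512 719/256 45/16 23/8 3 } -> simplest 5745/2048

5745/2048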